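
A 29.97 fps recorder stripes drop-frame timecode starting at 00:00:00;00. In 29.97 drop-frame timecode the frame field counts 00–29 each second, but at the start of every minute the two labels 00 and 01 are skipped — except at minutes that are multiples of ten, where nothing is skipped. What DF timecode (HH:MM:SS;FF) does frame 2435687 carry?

22:34:30;25

Ten DF minutes hold 17982 frames, so frame 2435687 lies in block 135 (frames 2427570–2445551) with 8117 frames into that block.
The block's first minute is 1800 frames and the rest 1798 each; 8117 frames reaches minute 4, so 135 × 18 + 4 × 2 = 2438 labels have been skipped so far.
Adding those back, label number 2435687 + 2438 = 2438125 at 30 labels/s is 81270 s + 25 f = 22 h 34 min 30 s frame 25, i.e. 22:34:30;25.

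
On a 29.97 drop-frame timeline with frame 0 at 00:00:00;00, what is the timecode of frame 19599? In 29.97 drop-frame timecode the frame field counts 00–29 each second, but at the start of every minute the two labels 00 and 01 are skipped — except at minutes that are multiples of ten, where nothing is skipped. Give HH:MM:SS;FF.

Each 10-minute DF block holds 10 × 60 × 30 − 9 × 2 = 17982 frames. 19599 ÷ 17982 → 1 full block, remainder 1617.
Within the partial block the first minute is 1800 frames and each further minute 1798, so 0 further minute boundaries passed. Total skipped labels = 18 × 1 + 2 × 0 = 18.
Non-drop label index = 19599 + 18 = 19617; at 30 labels/s that is 00:10:53:27, i.e. DF 00:10:53;27.

00:10:53;27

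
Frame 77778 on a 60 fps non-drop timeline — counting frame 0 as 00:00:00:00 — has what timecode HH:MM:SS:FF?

77778 ÷ 60 = 1296 full seconds, remainder 18 frames.
1296 s = 0 h 21 min 36 s.
Timecode: 00:21:36:18.

00:21:36:18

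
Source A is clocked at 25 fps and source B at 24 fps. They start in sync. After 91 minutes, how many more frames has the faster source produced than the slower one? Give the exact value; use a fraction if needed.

91 min = 5460 s.
A emits 25 × 5460 = 136500 frames; B emits 24 × 5460 = 131040.
Difference = 5460 frames; B is behind A.

5460 frames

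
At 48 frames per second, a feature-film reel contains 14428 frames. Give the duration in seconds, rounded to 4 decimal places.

300.5833 seconds

Running time = 14428 × 1/48 = 3607/12 s ≈ 300.5833 s.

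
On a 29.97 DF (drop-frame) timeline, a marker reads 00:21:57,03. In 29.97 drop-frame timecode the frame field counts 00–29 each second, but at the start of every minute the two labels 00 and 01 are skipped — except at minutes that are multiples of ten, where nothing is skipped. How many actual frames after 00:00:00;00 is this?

Complete 10-minute blocks: 2, each 17982 frames → 35964.
Remaining 1 whole minute in the current block: 1800 + 0 × 1798 = 1800 frames.
Within the current minute: 57 × 30 + 3 − 2 = 1711 (labels ;00/;01 skipped at this minute). Total = 35964 + 1800 + 1711 = 39475.

39475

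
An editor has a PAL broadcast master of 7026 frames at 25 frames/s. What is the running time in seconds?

281.04 seconds

Running time = 7026 / (25) = 281.04 s.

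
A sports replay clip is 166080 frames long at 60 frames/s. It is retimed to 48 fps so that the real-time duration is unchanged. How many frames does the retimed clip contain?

132864 frames

Target frames = source frames × (target rate / source rate) = 166080 × (48)/(60) = 166080 × 4/5 = 132864.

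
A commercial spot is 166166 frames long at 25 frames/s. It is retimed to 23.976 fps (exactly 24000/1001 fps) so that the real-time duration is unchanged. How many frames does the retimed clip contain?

Target frames = source frames × (target rate / source rate) = 166166 × (24000/1001)/(25) = 166166 × 960/1001 = 159360.

159360 frames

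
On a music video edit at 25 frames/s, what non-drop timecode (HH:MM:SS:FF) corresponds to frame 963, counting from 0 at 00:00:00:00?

00:00:38:13

963 ÷ 25 = 38 full seconds, remainder 13 frames.
38 s = 0 h 0 min 38 s.
Timecode: 00:00:38:13.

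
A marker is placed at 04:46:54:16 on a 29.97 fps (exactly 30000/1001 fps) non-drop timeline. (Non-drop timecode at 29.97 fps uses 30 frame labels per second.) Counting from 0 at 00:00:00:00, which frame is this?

frame 516436

Total seconds to the label: (4 × 3600 + 46 × 60 + 54) = 17214.
Frame index = 17214 × 30 + 16 = 516436.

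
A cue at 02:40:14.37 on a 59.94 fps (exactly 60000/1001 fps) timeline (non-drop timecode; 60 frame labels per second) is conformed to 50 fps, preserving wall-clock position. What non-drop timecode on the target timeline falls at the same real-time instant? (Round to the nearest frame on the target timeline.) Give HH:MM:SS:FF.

Source frame index: (2×3600 + 40×60 + 14) × 60 + 37 = 576877.
Real time: 576877 / (60000/1001) = 577453877/60000 s.
Target frame: (577453877/60000) × (50) = 577453877/1200 ≈ 481211.564 → 481212.
At 50 labels/s: frame 481212 → 02:40:24:12.

02:40:24:12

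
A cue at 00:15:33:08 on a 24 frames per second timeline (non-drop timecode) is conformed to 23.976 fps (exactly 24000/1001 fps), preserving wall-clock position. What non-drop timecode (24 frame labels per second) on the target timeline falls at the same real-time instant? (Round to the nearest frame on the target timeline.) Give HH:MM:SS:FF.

Source frame index: (0×3600 + 15×60 + 33) × 24 + 8 = 22400.
Real time: 22400 / (24) = 2800/3 s.
Target frame: (2800/3) × (24000/1001) = 3200000/143 ≈ 22377.622 → 22378.
At 24 labels/s: frame 22378 → 00:15:32:10.

00:15:32:10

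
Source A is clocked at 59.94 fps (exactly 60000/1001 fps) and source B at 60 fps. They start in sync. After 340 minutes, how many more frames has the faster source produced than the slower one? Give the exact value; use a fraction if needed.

340 min = 20400 s.
A emits 60000/1001 × 20400 = 1224000000/1001 frames; B emits 60 × 20400 = 1224000.
Difference = 1224000/1001 frames (≈ 1222.7772); B is ahead of A.

1224000/1001 frames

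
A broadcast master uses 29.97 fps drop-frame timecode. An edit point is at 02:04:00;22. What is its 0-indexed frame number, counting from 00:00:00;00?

222998

Complete 10-minute blocks: 12, each 17982 frames → 215784.
Remaining 4 whole minutes in the current block: 1800 + 3 × 1798 = 7194 frames.
Within the current minute: 0 × 30 + 22 − 2 = 20 (labels ;00/;01 skipped at this minute). Total = 215784 + 7194 + 20 = 222998.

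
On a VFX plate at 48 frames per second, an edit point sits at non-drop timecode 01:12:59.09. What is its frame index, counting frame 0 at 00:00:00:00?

frame 210201

Total seconds to the label: (1 × 3600 + 12 × 60 + 59) = 4379.
Frame index = 4379 × 48 + 9 = 210201.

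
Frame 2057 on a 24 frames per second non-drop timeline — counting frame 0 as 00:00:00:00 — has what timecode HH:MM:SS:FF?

2057 ÷ 24 = 85 full seconds, remainder 17 frames.
85 s = 0 h 1 min 25 s.
Timecode: 00:01:25:17.

00:01:25:17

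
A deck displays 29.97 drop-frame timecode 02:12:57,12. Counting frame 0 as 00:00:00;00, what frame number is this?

239084

As if non-drop at 30 labels/s: (2 × 3600 + 12 × 60 + 57) × 30 + 12 = 239322.
Minute boundaries passed: 132; those not divisible by 10: 132 − 13 = 119; dropped labels = 2 × 119 = 238.
Actual frame index = 239322 − 238 = 239084.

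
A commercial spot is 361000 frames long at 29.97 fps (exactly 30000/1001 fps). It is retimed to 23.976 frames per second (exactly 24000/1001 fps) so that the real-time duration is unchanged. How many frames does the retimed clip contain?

288800 frames

Target frames = source frames × (target rate / source rate) = 361000 × (24000/1001)/(30000/1001) = 361000 × 4/5 = 288800.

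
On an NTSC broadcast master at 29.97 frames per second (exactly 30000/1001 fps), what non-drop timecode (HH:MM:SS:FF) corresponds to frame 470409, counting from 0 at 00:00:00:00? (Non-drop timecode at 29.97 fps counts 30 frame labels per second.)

470409 ÷ 30 = 15680 full seconds, remainder 9 frames.
15680 s = 4 h 21 min 20 s.
Timecode: 04:21:20:09.

04:21:20:09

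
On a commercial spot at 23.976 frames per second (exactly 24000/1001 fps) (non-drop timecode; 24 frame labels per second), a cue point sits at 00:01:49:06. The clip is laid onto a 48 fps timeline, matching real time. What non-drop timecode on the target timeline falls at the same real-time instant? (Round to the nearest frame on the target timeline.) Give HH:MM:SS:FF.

00:01:49:17

Source frame index: (0×3600 + 1×60 + 49) × 24 + 6 = 2622.
Real time: 2622 / (24000/1001) = 437437/4000 s.
Target frame: (437437/4000) × (48) = 1312311/250 ≈ 5249.244 → 5249.
At 48 labels/s: frame 5249 → 00:01:49:17.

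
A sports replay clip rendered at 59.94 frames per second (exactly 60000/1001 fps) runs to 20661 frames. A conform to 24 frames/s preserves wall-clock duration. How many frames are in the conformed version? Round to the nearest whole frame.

Frames at target rate = 20661 × (24) / (60000/1001) = 20681661/2500 ≈ 8272.664.
Nearest whole frame: 8273.

8273 frames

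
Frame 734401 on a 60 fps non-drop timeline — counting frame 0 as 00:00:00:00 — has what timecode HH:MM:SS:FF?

03:24:00:01

734401 ÷ 60 = 12240 full seconds, remainder 1 frame.
12240 s = 3 h 24 min 0 s.
Timecode: 03:24:00:01.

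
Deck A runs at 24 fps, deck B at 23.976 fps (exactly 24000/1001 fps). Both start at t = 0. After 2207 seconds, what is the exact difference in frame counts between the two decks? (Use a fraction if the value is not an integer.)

A emits 24 × 2207 = 52968 frames; B emits 24000/1001 × 2207 = 52968000/1001.
Difference = 52968/1001 frames (≈ 52.9151); B is behind A.

52968/1001 frames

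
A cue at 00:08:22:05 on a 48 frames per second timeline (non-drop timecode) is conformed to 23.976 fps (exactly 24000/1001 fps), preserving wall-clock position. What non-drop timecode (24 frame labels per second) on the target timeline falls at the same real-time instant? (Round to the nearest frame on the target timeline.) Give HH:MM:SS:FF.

00:08:21:14

Source frame index: (0×3600 + 8×60 + 22) × 48 + 5 = 24101.
Real time: 24101 / (48) = 24101/48 s.
Target frame: (24101/48) × (24000/1001) = 156500/13 ≈ 12038.462 → 12038.
At 24 labels/s: frame 12038 → 00:08:21:14.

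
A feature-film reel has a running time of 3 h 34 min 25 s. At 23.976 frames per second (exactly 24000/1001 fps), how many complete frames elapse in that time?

308451 frames

3 h 34 min 25 s = 12865 s.
Frames = 12865 × 24000/1001 = 308760000/1001 ≈ 308451.5485.
Complete frames: 308451.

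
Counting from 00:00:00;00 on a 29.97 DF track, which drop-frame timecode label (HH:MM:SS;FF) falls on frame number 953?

00:00:31;23

Ten DF minutes hold 17982 frames, so frame 953 lies in block 0 (frames 0–17981) with 953 frames into that block.
The block's first minute is 1800 frames and the rest 1798 each; 953 frames reaches minute 0, so 0 × 18 + 0 × 2 = 0 labels have been skipped so far.
Adding those back, label number 953 + 0 = 953 at 30 labels/s is 31 s + 23 f = 0 h 0 min 31 s frame 23, i.e. 00:00:31;23.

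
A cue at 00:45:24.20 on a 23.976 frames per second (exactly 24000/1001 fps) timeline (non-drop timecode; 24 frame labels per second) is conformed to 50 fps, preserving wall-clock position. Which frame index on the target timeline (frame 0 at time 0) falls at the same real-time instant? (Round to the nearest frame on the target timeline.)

Source frame index: (0×3600 + 45×60 + 24) × 24 + 20 = 65396.
Real time: 65396 / (24000/1001) = 16365349/6000 s.
Target frame: (16365349/6000) × (50) = 16365349/120 ≈ 136377.908 → 136378.

frame 136378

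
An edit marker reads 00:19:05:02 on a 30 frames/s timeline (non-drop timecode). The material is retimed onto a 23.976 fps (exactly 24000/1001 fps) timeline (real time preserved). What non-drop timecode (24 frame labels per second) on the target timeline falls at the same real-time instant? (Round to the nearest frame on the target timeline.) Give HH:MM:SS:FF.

Source frame index: (0×3600 + 19×60 + 5) × 30 + 2 = 34352.
Real time: 34352 / (30) = 17176/15 s.
Target frame: (17176/15) × (24000/1001) = 27481600/1001 ≈ 27454.146 → 27454.
At 24 labels/s: frame 27454 → 00:19:03:22.

00:19:03:22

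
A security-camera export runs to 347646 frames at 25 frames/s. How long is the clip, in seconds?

Running time = 347646 / (25) = 13905.84 s.

13905.84 seconds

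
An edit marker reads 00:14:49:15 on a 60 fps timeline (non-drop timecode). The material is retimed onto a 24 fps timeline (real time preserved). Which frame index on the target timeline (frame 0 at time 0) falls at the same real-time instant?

Source frame index: (0×3600 + 14×60 + 49) × 60 + 15 = 53355.
Real time: 53355 / (60) = 3557/4 s.
Target frame: (3557/4) × (24) = 21342.

frame 21342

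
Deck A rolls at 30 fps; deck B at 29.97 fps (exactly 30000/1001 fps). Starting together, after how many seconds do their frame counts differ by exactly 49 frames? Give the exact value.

The gap grows by |30000/1001 − 30| = 30/1001 frames per second.
Time for a 49-frame gap: 49 ÷ (30/1001) = 49049/30 s.

49049/30 seconds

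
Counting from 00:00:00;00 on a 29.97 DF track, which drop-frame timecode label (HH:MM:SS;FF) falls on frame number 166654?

Each 10-minute DF block holds 10 × 60 × 30 − 9 × 2 = 17982 frames. 166654 ÷ 17982 → 9 full blocks, remainder 4816.
Within the partial block the first minute is 1800 frames and each further minute 1798, so 2 further minute boundaries passed. Total skipped labels = 18 × 9 + 2 × 2 = 166.
Non-drop label index = 166654 + 166 = 166820; at 30 labels/s that is 01:32:40:20, i.e. DF 01:32:40;20.

01:32:40;20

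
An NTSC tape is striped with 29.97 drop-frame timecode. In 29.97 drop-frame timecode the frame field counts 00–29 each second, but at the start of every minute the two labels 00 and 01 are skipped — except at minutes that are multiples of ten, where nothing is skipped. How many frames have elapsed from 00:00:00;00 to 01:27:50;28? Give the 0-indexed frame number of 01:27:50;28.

157970

Complete 10-minute blocks: 8, each 17982 frames → 143856.
Remaining 7 whole minutes in the current block: 1800 + 6 × 1798 = 12588 frames.
Within the current minute: 50 × 30 + 28 − 2 = 1526 (labels ;00/;01 skipped at this minute). Total = 143856 + 12588 + 1526 = 157970.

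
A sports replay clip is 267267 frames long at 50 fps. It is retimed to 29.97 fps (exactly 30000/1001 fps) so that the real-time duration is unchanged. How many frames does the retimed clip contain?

160200 frames

Target frames = source frames × (target rate / source rate) = 267267 × (30000/1001)/(50) = 267267 × 600/1001 = 160200.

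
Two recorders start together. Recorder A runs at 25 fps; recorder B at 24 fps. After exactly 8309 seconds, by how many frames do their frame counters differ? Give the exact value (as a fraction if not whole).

A emits 25 × 8309 = 207725 frames; B emits 24 × 8309 = 199416.
Difference = 8309 frames; B is behind A.

8309 frames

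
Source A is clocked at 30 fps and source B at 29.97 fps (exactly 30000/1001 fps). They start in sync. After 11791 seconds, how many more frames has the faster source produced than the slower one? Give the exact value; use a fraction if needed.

A emits 30 × 11791 = 353730 frames; B emits 30000/1001 × 11791 = 27210000/77.
Difference = 27210/77 frames (≈ 353.3766); B is behind A.

27210/77 frames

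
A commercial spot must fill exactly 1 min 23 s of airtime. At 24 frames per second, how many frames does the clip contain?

1 min 23 s = 83 s.
Frames = 83 × 24 = 1992.

1992 frames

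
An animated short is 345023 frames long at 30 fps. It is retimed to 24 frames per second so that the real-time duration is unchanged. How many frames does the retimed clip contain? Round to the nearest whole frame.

Frames at target rate = 345023 × (24) / (30) = 1380092/5 ≈ 276018.400.
Nearest whole frame: 276018.

276018 frames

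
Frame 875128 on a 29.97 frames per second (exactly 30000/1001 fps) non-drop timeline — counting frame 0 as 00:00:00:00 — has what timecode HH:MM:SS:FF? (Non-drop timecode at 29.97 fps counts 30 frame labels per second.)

08:06:10:28

875128 ÷ 30 = 29170 full seconds, remainder 28 frames.
29170 s = 8 h 6 min 10 s.
Timecode: 08:06:10:28.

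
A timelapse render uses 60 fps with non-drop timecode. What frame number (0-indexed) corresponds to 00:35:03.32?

Total seconds to the label: (0 × 3600 + 35 × 60 + 3) = 2103.
Frame index = 2103 × 60 + 32 = 126212.

frame 126212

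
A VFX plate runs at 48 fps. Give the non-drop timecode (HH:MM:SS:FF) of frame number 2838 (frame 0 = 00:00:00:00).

00:00:59:06

2838 ÷ 48 = 59 full seconds, remainder 6 frames.
59 s = 0 h 0 min 59 s.
Timecode: 00:00:59:06.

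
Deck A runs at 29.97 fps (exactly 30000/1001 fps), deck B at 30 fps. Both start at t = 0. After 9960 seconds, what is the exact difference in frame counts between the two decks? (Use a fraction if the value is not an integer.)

298800/1001 frames

A emits 30000/1001 × 9960 = 298800000/1001 frames; B emits 30 × 9960 = 298800.
Difference = 298800/1001 frames (≈ 298.5015); B is ahead of A.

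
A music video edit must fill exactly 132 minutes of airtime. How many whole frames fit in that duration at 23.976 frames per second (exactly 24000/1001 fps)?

132 min = 7920 s.
Frames = 7920 × 24000/1001 = 17280000/91 ≈ 189890.1099.
Complete frames: 189890.

189890 frames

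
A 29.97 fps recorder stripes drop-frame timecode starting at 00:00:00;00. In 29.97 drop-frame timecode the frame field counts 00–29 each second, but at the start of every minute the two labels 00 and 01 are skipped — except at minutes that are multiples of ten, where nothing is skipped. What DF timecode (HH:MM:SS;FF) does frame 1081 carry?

Each 10-minute DF block holds 10 × 60 × 30 − 9 × 2 = 17982 frames. 1081 ÷ 17982 → 0 full blocks, remainder 1081.
Within the partial block the first minute is 1800 frames and each further minute 1798, so 0 further minute boundaries passed. Total skipped labels = 18 × 0 + 2 × 0 = 0.
Non-drop label index = 1081 + 0 = 1081; at 30 labels/s that is 00:00:36:01, i.e. DF 00:00:36;01.

00:00:36;01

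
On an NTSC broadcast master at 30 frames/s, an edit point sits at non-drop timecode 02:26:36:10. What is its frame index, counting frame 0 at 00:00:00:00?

frame 263890

Total seconds to the label: (2 × 3600 + 26 × 60 + 36) = 8796.
Frame index = 8796 × 30 + 10 = 263890.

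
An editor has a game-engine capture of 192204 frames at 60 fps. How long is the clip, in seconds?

Running time = 192204 / (60) = 3203.4 s.

3203.4 seconds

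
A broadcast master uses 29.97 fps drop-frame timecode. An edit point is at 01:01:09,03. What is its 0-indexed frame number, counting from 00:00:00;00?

Complete 10-minute blocks: 6, each 17982 frames → 107892.
Remaining 1 whole minute in the current block: 1800 + 0 × 1798 = 1800 frames.
Within the current minute: 9 × 30 + 3 − 2 = 271 (labels ;00/;01 skipped at this minute). Total = 107892 + 1800 + 271 = 109963.

109963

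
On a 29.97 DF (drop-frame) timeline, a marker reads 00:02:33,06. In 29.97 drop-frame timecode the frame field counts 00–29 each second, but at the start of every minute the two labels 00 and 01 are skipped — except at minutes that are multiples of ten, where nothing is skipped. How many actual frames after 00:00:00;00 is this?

As if non-drop at 30 labels/s: (0 × 3600 + 2 × 60 + 33) × 30 + 6 = 4596.
Minute boundaries passed: 2; those not divisible by 10: 2 − 0 = 2; dropped labels = 2 × 2 = 4.
Actual frame index = 4596 − 4 = 4592.

4592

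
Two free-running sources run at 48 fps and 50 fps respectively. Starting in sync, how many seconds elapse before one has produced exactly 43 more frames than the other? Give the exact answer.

The gap grows by |50 − 48| = 2 frames per second.
Time for a 43-frame gap: 43 ÷ (2) = 21.5 s.

21.5 seconds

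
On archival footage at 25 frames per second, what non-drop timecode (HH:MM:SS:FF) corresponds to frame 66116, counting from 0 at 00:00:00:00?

00:44:04:16

66116 ÷ 25 = 2644 full seconds, remainder 16 frames.
2644 s = 0 h 44 min 4 s.
Timecode: 00:44:04:16.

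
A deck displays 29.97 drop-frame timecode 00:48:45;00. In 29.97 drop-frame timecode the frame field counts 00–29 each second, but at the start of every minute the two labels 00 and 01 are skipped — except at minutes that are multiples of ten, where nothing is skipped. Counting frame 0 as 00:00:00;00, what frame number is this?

As if non-drop at 30 labels/s: (0 × 3600 + 48 × 60 + 45) × 30 + 0 = 87750.
Minute boundaries passed: 48; those not divisible by 10: 48 − 4 = 44; dropped labels = 2 × 44 = 88.
Actual frame index = 87750 − 88 = 87662.

87662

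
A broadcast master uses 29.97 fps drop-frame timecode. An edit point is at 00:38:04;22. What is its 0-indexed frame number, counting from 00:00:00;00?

68472

As if non-drop at 30 labels/s: (0 × 3600 + 38 × 60 + 4) × 30 + 22 = 68542.
Minute boundaries passed: 38; those not divisible by 10: 38 − 3 = 35; dropped labels = 2 × 35 = 70.
Actual frame index = 68542 − 70 = 68472.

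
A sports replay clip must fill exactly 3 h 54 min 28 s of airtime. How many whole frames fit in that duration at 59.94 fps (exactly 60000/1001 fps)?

3 h 54 min 28 s = 14068 s.
Frames = 14068 × 60000/1001 = 844080000/1001 ≈ 843236.7632.
Complete frames: 843236.

843236 frames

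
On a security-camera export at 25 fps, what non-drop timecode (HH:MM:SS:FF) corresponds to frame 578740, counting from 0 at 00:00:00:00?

06:25:49:15

578740 ÷ 25 = 23149 full seconds, remainder 15 frames.
23149 s = 6 h 25 min 49 s.
Timecode: 06:25:49:15.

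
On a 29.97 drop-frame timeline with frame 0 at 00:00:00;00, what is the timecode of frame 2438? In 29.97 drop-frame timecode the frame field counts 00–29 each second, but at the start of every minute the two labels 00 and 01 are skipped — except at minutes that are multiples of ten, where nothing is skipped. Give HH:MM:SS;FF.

00:01:21;10

Ten DF minutes hold 17982 frames, so frame 2438 lies in block 0 (frames 0–17981) with 2438 frames into that block.
The block's first minute is 1800 frames and the rest 1798 each; 2438 frames reaches minute 1, so 0 × 18 + 1 × 2 = 2 labels have been skipped so far.
Adding those back, label number 2438 + 2 = 2440 at 30 labels/s is 81 s + 10 f = 0 h 1 min 21 s frame 10, i.e. 00:01:21;10.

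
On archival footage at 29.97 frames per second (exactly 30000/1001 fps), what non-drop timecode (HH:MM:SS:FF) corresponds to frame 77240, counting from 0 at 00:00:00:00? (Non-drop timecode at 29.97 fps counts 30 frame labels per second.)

77240 ÷ 30 = 2574 full seconds, remainder 20 frames.
2574 s = 0 h 42 min 54 s.
Timecode: 00:42:54:20.

00:42:54:20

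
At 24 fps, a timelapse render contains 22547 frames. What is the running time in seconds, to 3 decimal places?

Running time = 22547 × 1/24 = 22547/24 s ≈ 939.458 s.

939.458 seconds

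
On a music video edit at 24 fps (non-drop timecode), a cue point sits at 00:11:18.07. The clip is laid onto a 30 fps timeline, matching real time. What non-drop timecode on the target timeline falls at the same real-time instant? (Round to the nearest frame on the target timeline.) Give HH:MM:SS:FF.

Source frame index: (0×3600 + 11×60 + 18) × 24 + 7 = 16279.
Real time: 16279 / (24) = 16279/24 s.
Target frame: (16279/24) × (30) = 81395/4 ≈ 20348.750 → 20349.
At 30 labels/s: frame 20349 → 00:11:18:09.

00:11:18:09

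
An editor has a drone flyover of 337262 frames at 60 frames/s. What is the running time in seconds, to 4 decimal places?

Running time = 337262 × 1/60 = 168631/30 s ≈ 5621.0333 s.

5621.0333 seconds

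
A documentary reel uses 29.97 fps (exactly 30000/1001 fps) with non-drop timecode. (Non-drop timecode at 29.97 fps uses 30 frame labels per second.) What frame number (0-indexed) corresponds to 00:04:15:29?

Total seconds to the label: (0 × 3600 + 4 × 60 + 15) = 255.
Frame index = 255 × 30 + 29 = 7679.

frame 7679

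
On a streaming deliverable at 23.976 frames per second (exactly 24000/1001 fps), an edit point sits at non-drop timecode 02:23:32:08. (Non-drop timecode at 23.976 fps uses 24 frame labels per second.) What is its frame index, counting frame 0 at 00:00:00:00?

frame 206696

Total seconds to the label: (2 × 3600 + 23 × 60 + 32) = 8612.
Frame index = 8612 × 24 + 8 = 206696.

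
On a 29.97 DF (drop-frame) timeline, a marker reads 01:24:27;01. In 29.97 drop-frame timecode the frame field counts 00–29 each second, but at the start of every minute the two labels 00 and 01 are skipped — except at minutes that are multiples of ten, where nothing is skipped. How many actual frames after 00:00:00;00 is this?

151859

As if non-drop at 30 labels/s: (1 × 3600 + 24 × 60 + 27) × 30 + 1 = 152011.
Minute boundaries passed: 84; those not divisible by 10: 84 − 8 = 76; dropped labels = 2 × 76 = 152.
Actual frame index = 152011 − 152 = 151859.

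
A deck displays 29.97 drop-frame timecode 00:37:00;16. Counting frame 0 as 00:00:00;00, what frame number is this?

66548

As if non-drop at 30 labels/s: (0 × 3600 + 37 × 60 + 0) × 30 + 16 = 66616.
Minute boundaries passed: 37; those not divisible by 10: 37 − 3 = 34; dropped labels = 2 × 34 = 68.
Actual frame index = 66616 − 68 = 66548.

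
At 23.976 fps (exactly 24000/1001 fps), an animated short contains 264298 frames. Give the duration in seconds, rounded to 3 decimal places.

11023.429 seconds

Running time = 264298 × 1001/24000 = 132281149/12000 s ≈ 11023.429 s.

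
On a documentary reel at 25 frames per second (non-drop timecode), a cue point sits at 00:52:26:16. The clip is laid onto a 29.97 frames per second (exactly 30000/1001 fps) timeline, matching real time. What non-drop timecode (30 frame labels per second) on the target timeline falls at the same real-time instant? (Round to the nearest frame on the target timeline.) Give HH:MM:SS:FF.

00:52:23:15

Source frame index: (0×3600 + 52×60 + 26) × 25 + 16 = 78666.
Real time: 78666 / (25) = 78666/25 s.
Target frame: (78666/25) × (30000/1001) = 13485600/143 ≈ 94304.895 → 94305.
At 30 labels/s: frame 94305 → 00:52:23:15.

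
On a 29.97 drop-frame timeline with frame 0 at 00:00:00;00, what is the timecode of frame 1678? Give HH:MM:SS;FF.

Ten DF minutes hold 17982 frames, so frame 1678 lies in block 0 (frames 0–17981) with 1678 frames into that block.
The block's first minute is 1800 frames and the rest 1798 each; 1678 frames reaches minute 0, so 0 × 18 + 0 × 2 = 0 labels have been skipped so far.
Adding those back, label number 1678 + 0 = 1678 at 30 labels/s is 55 s + 28 f = 0 h 0 min 55 s frame 28, i.e. 00:00:55;28.

00:00:55;28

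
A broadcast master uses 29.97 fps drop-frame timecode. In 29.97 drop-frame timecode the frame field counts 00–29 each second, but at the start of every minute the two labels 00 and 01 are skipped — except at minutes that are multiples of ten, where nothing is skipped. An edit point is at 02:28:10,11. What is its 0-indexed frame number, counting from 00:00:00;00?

266443

As if non-drop at 30 labels/s: (2 × 3600 + 28 × 60 + 10) × 30 + 11 = 266711.
Minute boundaries passed: 148; those not divisible by 10: 148 − 14 = 134; dropped labels = 2 × 134 = 268.
Actual frame index = 266711 − 268 = 266443.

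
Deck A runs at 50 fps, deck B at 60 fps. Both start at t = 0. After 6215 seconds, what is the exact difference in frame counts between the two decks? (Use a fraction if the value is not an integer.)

A emits 50 × 6215 = 310750 frames; B emits 60 × 6215 = 372900.
Difference = 62150 frames; B is ahead of A.

62150 frames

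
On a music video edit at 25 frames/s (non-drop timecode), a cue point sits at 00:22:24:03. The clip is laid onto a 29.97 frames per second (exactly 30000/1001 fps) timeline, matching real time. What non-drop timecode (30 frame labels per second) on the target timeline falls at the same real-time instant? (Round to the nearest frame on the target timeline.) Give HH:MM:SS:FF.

Source frame index: (0×3600 + 22×60 + 24) × 25 + 3 = 33603.
Real time: 33603 / (25) = 33603/25 s.
Target frame: (33603/25) × (30000/1001) = 40323600/1001 ≈ 40283.317 → 40283.
At 30 labels/s: frame 40283 → 00:22:22:23.

00:22:22:23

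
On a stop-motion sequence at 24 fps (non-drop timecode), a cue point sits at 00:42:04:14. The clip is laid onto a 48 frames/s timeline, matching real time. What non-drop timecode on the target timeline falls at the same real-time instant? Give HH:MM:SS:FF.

Source frame index: (0×3600 + 42×60 + 4) × 24 + 14 = 60590.
Real time: 60590 / (24) = 30295/12 s.
Target frame: (30295/12) × (48) = 121180.
At 48 labels/s: frame 121180 → 00:42:04:28.

00:42:04:28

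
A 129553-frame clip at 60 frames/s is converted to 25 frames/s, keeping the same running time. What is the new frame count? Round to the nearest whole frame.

53980 frames

Frames at target rate = 129553 × (25) / (60) = 647765/12 ≈ 53980.417.
Nearest whole frame: 53980.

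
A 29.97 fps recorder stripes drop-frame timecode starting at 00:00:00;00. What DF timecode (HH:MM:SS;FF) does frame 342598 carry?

03:10:31;10

Each 10-minute DF block holds 10 × 60 × 30 − 9 × 2 = 17982 frames. 342598 ÷ 17982 → 19 full blocks, remainder 940.
Within the partial block the first minute is 1800 frames and each further minute 1798, so 0 further minute boundaries passed. Total skipped labels = 18 × 19 + 2 × 0 = 342.
Non-drop label index = 342598 + 342 = 342940; at 30 labels/s that is 03:10:31:10, i.e. DF 03:10:31;10.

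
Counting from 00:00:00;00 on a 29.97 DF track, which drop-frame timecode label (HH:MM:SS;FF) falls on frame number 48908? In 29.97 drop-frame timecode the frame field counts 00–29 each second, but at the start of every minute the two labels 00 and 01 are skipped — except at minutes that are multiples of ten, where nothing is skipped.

Ten DF minutes hold 17982 frames, so frame 48908 lies in block 2 (frames 35964–53945) with 12944 frames into that block.
The block's first minute is 1800 frames and the rest 1798 each; 12944 frames reaches minute 7, so 2 × 18 + 7 × 2 = 50 labels have been skipped so far.
Adding those back, label number 48908 + 50 = 48958 at 30 labels/s is 1631 s + 28 f = 0 h 27 min 11 s frame 28, i.e. 00:27:11;28.

00:27:11;28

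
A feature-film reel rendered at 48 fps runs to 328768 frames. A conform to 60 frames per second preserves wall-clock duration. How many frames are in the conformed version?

Target frames = source frames × (target rate / source rate) = 328768 × (60)/(48) = 328768 × 5/4 = 410960.

410960 frames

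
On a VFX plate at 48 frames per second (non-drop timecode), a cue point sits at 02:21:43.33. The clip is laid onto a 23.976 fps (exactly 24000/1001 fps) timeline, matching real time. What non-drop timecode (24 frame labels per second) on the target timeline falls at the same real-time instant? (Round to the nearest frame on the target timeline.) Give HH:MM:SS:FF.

02:21:35:05

Source frame index: (2×3600 + 21×60 + 43) × 48 + 33 = 408177.
Real time: 408177 / (48) = 136059/16 s.
Target frame: (136059/16) × (24000/1001) = 2650500/13 ≈ 203884.615 → 203885.
At 24 labels/s: frame 203885 → 02:21:35:05.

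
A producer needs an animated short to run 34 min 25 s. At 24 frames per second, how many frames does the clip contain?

49560 frames

34 min 25 s = 2065 s.
Frames = 2065 × 24 = 49560.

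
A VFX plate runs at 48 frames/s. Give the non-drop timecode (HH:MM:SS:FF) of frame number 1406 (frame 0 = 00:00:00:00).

1406 ÷ 48 = 29 full seconds, remainder 14 frames.
29 s = 0 h 0 min 29 s.
Timecode: 00:00:29:14.

00:00:29:14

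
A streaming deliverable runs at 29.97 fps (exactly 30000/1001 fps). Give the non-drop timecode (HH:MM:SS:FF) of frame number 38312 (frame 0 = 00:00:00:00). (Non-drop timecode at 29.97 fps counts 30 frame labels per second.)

00:21:17:02

38312 ÷ 30 = 1277 full seconds, remainder 2 frames.
1277 s = 0 h 21 min 17 s.
Timecode: 00:21:17:02.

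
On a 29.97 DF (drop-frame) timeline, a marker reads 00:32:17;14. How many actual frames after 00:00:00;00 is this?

58066

As if non-drop at 30 labels/s: (0 × 3600 + 32 × 60 + 17) × 30 + 14 = 58124.
Minute boundaries passed: 32; those not divisible by 10: 32 − 3 = 29; dropped labels = 2 × 29 = 58.
Actual frame index = 58124 − 58 = 58066.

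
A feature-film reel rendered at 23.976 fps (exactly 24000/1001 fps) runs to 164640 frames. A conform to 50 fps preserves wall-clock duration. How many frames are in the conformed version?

343343 frames

Target frames = source frames × (target rate / source rate) = 164640 × (50)/(24000/1001) = 164640 × 1001/480 = 343343.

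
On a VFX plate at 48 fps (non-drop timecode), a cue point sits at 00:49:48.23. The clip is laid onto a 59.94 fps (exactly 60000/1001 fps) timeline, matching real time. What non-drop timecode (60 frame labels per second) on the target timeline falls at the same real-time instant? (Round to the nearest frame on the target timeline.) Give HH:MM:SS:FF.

00:49:45:30

Source frame index: (0×3600 + 49×60 + 48) × 48 + 23 = 143447.
Real time: 143447 / (48) = 143447/48 s.
Target frame: (143447/48) × (60000/1001) = 179308750/1001 ≈ 179129.620 → 179130.
At 60 labels/s: frame 179130 → 00:49:45:30.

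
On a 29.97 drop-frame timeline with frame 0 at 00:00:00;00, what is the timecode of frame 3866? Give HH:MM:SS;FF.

00:02:09;00

Each 10-minute DF block holds 10 × 60 × 30 − 9 × 2 = 17982 frames. 3866 ÷ 17982 → 0 full blocks, remainder 3866.
Within the partial block the first minute is 1800 frames and each further minute 1798, so 2 further minute boundaries passed. Total skipped labels = 18 × 0 + 2 × 2 = 4.
Non-drop label index = 3866 + 4 = 3870; at 30 labels/s that is 00:02:09:00, i.e. DF 00:02:09;00.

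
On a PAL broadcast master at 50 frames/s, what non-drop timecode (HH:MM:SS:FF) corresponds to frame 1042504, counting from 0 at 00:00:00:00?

05:47:30:04

1042504 ÷ 50 = 20850 full seconds, remainder 4 frames.
20850 s = 5 h 47 min 30 s.
Timecode: 05:47:30:04.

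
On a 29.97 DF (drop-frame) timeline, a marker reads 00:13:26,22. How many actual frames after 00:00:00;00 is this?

As if non-drop at 30 labels/s: (0 × 3600 + 13 × 60 + 26) × 30 + 22 = 24202.
Minute boundaries passed: 13; those not divisible by 10: 13 − 1 = 12; dropped labels = 2 × 12 = 24.
Actual frame index = 24202 − 24 = 24178.

24178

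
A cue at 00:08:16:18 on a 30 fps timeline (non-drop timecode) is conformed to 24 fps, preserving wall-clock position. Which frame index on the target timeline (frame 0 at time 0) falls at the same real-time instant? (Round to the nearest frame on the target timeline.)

Source frame index: (0×3600 + 8×60 + 16) × 30 + 18 = 14898.
Real time: 14898 / (30) = 2483/5 s.
Target frame: (2483/5) × (24) = 59592/5 ≈ 11918.400 → 11918.

frame 11918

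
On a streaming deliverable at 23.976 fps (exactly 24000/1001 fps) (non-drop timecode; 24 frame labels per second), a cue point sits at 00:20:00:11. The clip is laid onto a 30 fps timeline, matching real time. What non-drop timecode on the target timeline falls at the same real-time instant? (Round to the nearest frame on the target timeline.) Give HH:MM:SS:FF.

Source frame index: (0×3600 + 20×60 + 0) × 24 + 11 = 28811.
Real time: 28811 / (24000/1001) = 28839811/24000 s.
Target frame: (28839811/24000) × (30) = 28839811/800 ≈ 36049.764 → 36050.
At 30 labels/s: frame 36050 → 00:20:01:20.

00:20:01:20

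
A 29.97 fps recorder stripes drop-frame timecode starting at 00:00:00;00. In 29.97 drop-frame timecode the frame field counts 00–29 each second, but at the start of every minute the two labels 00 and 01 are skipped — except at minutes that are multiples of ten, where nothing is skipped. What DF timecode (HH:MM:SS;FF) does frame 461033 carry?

Each 10-minute DF block holds 10 × 60 × 30 − 9 × 2 = 17982 frames. 461033 ÷ 17982 → 25 full blocks, remainder 11483.
Within the partial block the first minute is 1800 frames and each further minute 1798, so 6 further minute boundaries passed. Total skipped labels = 18 × 25 + 2 × 6 = 462.
Non-drop label index = 461033 + 462 = 461495; at 30 labels/s that is 04:16:23:05, i.e. DF 04:16:23;05.

04:16:23;05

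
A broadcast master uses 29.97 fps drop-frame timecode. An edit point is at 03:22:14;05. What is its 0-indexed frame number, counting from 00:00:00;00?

Complete 10-minute blocks: 20, each 17982 frames → 359640.
Remaining 2 whole minutes in the current block: 1800 + 1 × 1798 = 3598 frames.
Within the current minute: 14 × 30 + 5 − 2 = 423 (labels ;00/;01 skipped at this minute). Total = 359640 + 3598 + 423 = 363661.

363661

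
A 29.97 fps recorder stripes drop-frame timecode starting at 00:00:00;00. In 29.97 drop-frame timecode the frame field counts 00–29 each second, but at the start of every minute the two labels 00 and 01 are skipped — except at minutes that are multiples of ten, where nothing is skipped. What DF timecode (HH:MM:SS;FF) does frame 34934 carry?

Each 10-minute DF block holds 10 × 60 × 30 − 9 × 2 = 17982 frames. 34934 ÷ 17982 → 1 full block, remainder 16952.
Within the partial block the first minute is 1800 frames and each further minute 1798, so 9 further minute boundaries passed. Total skipped labels = 18 × 1 + 2 × 9 = 36.
Non-drop label index = 34934 + 36 = 34970; at 30 labels/s that is 00:19:25:20, i.e. DF 00:19:25;20.

00:19:25;20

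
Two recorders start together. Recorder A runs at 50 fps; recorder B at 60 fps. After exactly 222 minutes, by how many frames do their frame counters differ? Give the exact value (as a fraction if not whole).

222 min = 13320 s.
A emits 50 × 13320 = 666000 frames; B emits 60 × 13320 = 799200.
Difference = 133200 frames; B is ahead of A.

133200 frames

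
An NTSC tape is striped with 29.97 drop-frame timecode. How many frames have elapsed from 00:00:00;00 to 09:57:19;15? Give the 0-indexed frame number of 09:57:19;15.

Complete 10-minute blocks: 59, each 17982 frames → 1060938.
Remaining 7 whole minutes in the current block: 1800 + 6 × 1798 = 12588 frames.
Within the current minute: 19 × 30 + 15 − 2 = 583 (labels ;00/;01 skipped at this minute). Total = 1060938 + 12588 + 583 = 1074109.

1074109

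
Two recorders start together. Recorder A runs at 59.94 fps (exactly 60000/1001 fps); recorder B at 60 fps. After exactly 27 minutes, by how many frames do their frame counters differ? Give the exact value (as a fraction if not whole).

27 min = 1620 s.
A emits 60000/1001 × 1620 = 97200000/1001 frames; B emits 60 × 1620 = 97200.
Difference = 97200/1001 frames (≈ 97.1029); B is ahead of A.

97200/1001 frames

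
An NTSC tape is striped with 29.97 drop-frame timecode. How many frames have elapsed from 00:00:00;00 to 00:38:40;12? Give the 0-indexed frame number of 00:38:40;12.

Complete 10-minute blocks: 3, each 17982 frames → 53946.
Remaining 8 whole minutes in the current block: 1800 + 7 × 1798 = 14386 frames.
Within the current minute: 40 × 30 + 12 − 2 = 1210 (labels ;00/;01 skipped at this minute). Total = 53946 + 14386 + 1210 = 69542.

69542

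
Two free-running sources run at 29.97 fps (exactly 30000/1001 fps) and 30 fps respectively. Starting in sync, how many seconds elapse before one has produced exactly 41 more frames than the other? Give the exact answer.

The gap grows by |30 − 30000/1001| = 30/1001 frames per second.
Time for a 41-frame gap: 41 ÷ (30/1001) = 41041/30 s.

41041/30 seconds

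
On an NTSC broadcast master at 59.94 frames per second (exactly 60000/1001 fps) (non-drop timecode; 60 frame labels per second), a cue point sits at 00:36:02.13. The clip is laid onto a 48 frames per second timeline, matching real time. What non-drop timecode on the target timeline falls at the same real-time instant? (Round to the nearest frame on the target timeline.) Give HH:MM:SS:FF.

Source frame index: (0×3600 + 36×60 + 2) × 60 + 13 = 129733.
Real time: 129733 / (60000/1001) = 129862733/60000 s.
Target frame: (129862733/60000) × (48) = 129862733/1250 ≈ 103890.186 → 103890.
At 48 labels/s: frame 103890 → 00:36:04:18.

00:36:04:18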